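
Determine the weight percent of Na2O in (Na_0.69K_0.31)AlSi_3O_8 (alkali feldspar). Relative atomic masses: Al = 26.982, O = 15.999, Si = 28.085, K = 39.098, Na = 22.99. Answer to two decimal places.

8.00 wt%

M((Na_0.69K_0.31)AlSi_3O_8) = 267.212 g/mol; M(Na2O) = 61.979 g/mol.
Moles Na2O per formula unit = 0.69 Na ÷ 2 = 0.3450.
Na2O fraction = (0.3450 × 61.979) / 267.212 = 21.383/267.212 = 0.0800.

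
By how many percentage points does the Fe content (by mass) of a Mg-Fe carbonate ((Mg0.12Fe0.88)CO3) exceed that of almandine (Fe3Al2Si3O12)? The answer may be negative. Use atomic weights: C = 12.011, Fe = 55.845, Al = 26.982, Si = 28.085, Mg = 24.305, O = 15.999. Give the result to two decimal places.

10.19 percentage points

M((Mg0.12Fe0.88)CO3) = 112.068 g/mol, so wt% Fe = 49.144/112.068 × 100 = 43.85%.
M(Fe3Al2Si3O12) = 497.742 g/mol, so wt% Fe = 167.535/497.742 × 100 = 33.66%.
43.85 − 33.66 = 10.19 pp.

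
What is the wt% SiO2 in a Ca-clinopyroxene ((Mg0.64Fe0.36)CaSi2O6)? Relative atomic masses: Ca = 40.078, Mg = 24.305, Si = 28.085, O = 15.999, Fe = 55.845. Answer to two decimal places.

52.73 wt%

Formula mass = 227.901 g/mol.
2 Si → 2.0000 mol SiO2 per formula unit; M(SiO2) = 60.083, so SiO2 mass = 120.166 g.
120.166/227.901 × 100 = 52.73 wt%.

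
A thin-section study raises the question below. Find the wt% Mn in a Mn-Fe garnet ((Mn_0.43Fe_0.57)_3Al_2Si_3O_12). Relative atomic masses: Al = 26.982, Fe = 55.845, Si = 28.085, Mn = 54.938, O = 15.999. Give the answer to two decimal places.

Molar mass of (Mn_0.43Fe_0.57)_3Al_2Si_3O_12: 1.29×54.938 + 1.71×55.845 + 2×26.982 + 3×28.085 + 12×15.999 = 496.572 g/mol.
Mass of Mn per formula unit: 1.29 × 54.938 = 70.870 g.
Weight fraction Mn = 70.870 / 496.572 = 0.1427.

14.27 mass %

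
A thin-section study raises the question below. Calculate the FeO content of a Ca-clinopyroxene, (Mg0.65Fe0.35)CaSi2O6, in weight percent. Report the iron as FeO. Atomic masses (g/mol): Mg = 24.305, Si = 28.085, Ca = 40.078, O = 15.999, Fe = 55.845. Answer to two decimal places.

Formula mass = 227.586 g/mol.
0.35 Fe → 0.3500 mol FeO per formula unit; M(FeO) = 71.844, so FeO mass = 25.145 g.
25.145/227.586 × 100 = 11.05 wt%.

11.05 wt%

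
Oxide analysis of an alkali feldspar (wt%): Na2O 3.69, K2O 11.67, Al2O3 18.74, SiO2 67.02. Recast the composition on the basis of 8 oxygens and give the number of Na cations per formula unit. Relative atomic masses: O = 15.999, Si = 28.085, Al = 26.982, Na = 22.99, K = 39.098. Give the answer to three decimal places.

0.321 Na apfu

3.69 wt% Na2O ÷ 61.979 g/mol = 0.05954 mol, giving 0.11908 Na and 0.05954 O.
11.67 wt% K2O ÷ 94.195 g/mol = 0.12389 mol, giving 0.24778 K and 0.12389 O.
18.74 wt% Al2O3 ÷ 101.961 g/mol = 0.18380 mol, giving 0.36760 Al and 0.55140 O.
67.02 wt% SiO2 ÷ 60.083 g/mol = 1.11546 mol, giving 1.11546 Si and 2.23092 O.
Oxygen sums to 2.96575; scaling by 8/2.96575 = 2.69746 puts the formula on 8 O.
Na: 0.11908 × 2.69746 = 0.321 atoms per formula unit.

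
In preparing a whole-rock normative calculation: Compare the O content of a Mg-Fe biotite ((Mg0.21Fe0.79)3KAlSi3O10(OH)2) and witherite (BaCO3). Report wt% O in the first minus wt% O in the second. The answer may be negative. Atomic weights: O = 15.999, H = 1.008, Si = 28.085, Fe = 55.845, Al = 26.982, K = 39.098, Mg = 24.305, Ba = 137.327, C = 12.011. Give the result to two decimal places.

O in (Mg0.21Fe0.79)3KAlSi3O10(OH)2: molar mass 492.004 g/mol; 12×15.999 = 191.988 g → 39.02 wt%.
O in BaCO3: molar mass 197.335 g/mol; 3×15.999 = 47.997 g → 24.32 wt%.
Difference = 39.02 − 24.32 = 14.70 percentage points.

14.70 percentage points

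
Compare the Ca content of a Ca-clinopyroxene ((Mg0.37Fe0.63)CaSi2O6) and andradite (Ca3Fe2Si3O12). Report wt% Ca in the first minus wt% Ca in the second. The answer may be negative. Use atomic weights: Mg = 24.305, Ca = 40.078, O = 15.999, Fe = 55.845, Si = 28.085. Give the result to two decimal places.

-6.71 percentage points

First mineral: 40.078 g Ca in 236.417 g formula = 16.95 wt% Ca.
Second mineral: 120.234 g Ca in 508.167 g formula = 23.66 wt% Ca.
16.95% − 23.66% gives a difference of -6.71 percentage points.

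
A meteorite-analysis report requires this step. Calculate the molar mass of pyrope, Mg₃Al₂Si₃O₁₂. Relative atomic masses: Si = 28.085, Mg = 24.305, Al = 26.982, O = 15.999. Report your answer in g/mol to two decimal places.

403.12 g/mol

Mg: 3 × 24.305 = 72.9150
Al: 2 × 26.982 = 53.9640
Si: 3 × 28.085 = 84.2550
O: 12 × 15.999 = 191.9880
Summing the contributions gives the formula mass.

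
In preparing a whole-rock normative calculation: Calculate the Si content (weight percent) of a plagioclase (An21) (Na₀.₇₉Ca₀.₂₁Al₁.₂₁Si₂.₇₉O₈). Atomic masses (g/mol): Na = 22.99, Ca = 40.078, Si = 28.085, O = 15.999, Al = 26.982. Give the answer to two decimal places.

Molar mass of Na₀.₇₉Ca₀.₂₁Al₁.₂₁Si₂.₇₉O₈: 0.79*22.99 + 0.21*40.078 + 1.21*26.982 + 2.79*28.085 + 8*15.999 = 265.576 g/mol.
Mass of Si per formula unit: 2.79 × 28.085 = 78.357 g.
Weight fraction Si = 78.357 / 265.576 = 0.2950.

29.50 weight percent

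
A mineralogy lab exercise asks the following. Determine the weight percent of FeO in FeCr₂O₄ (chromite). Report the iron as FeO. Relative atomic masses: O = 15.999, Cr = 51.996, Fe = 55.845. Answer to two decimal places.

Molar mass of FeCr₂O₄ = 1×55.845 + 2×51.996 + 4×15.999 = 223.833 g/mol.
Each formula unit contains 1 Fe, equivalent to 1/1 = 1.0000 mol FeO.
M(FeO) = 1×55.845 + 1×15.999 = 71.844 g/mol.
Mass of FeO per formula unit = 1.0000 × 71.844 = 71.844 g.
FeO wt% = 71.844 / 223.833 × 100 = 32.10%.

32.10 wt%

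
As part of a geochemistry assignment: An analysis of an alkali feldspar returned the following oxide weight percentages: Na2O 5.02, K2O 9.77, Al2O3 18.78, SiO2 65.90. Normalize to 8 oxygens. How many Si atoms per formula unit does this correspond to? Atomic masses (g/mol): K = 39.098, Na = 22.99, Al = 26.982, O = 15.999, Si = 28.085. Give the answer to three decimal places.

5.02 wt% Na2O ÷ 61.979 g/mol = 0.08100 mol, giving 0.16200 Na and 0.08100 O.
9.77 wt% K2O ÷ 94.195 g/mol = 0.10372 mol, giving 0.20744 K and 0.10372 O.
18.78 wt% Al2O3 ÷ 101.961 g/mol = 0.18419 mol, giving 0.36838 Al and 0.55257 O.
65.90 wt% SiO2 ÷ 60.083 g/mol = 1.09682 mol, giving 1.09682 Si and 2.19364 O.
Oxygen sums to 2.93093; scaling by 8/2.93093 = 2.72951 puts the formula on 8 O.
Si: 1.09682 × 2.72951 = 2.994 atoms per formula unit.

2.994 Si apfu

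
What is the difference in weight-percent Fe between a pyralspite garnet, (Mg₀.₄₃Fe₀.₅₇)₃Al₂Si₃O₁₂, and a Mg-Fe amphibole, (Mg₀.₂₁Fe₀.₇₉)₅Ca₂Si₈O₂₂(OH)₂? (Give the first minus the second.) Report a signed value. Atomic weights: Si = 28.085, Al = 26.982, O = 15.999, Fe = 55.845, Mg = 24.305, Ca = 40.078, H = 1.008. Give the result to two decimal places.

-2.65 percentage points

First mineral: 95.495 g Fe in 457.055 g formula = 20.89 wt% Fe.
Second mineral: 220.588 g Fe in 936.936 g formula = 23.54 wt% Fe.
20.89% − 23.54% gives a difference of -2.65 percentage points.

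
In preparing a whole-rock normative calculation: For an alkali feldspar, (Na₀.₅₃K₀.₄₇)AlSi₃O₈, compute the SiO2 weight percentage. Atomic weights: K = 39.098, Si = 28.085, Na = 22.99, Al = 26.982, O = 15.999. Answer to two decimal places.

66.81 wt%

Molar mass of (Na₀.₅₃K₀.₄₇)AlSi₃O₈ = 0.53×22.99 + 0.47×39.098 + 1×26.982 + 3×28.085 + 8×15.999 = 269.790 g/mol.
Each formula unit contains 3 Si, equivalent to 3/1 = 3.0000 mol SiO2.
M(SiO2) = 1×28.085 + 2×15.999 = 60.083 g/mol.
Mass of SiO2 per formula unit = 3.0000 × 60.083 = 180.249 g.
SiO2 wt% = 180.249 / 269.790 × 100 = 66.81%.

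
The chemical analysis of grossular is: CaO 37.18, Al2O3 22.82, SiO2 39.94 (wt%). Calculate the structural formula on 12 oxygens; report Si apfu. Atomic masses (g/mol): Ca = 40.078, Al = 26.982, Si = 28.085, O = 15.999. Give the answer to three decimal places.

2.994 Si apfu

CaO: 37.18/56.077 = 0.66302 mol → 0.66302 mol Ca, 0.66302 mol O.
Al2O3: 22.82/101.961 = 0.22381 mol → 0.44762 mol Al, 0.67143 mol O.
SiO2: 39.94/60.083 = 0.66475 mol → 0.66475 mol Si, 1.32950 mol O.
Total oxygen = 2.66395 mol. Normalization factor = 12/2.66395 = 4.50459.
Si per 12 O = 0.66475 × 4.50459 = 2.994.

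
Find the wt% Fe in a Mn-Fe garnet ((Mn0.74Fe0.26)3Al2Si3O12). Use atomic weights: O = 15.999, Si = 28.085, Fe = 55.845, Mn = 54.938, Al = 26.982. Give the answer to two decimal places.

M((Mn0.74Fe0.26)3Al2Si3O12) = 495.728 g/mol.
Fe contributes 0.78 × 55.845 = 43.559 g per mole.
43.559/495.728 = 0.0879 → 8.79%.

8.79 mass %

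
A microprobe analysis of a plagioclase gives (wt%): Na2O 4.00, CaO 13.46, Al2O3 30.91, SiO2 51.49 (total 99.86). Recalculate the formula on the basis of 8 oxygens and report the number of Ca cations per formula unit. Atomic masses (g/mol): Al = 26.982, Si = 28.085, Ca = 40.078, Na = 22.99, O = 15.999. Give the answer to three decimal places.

0.656 Ca apfu

Na2O (M=61.979): mol = 0.06454; Na = 0.12908, O = 0.06454.
CaO (M=56.077): mol = 0.24003; Ca = 0.24003, O = 0.24003.
Al2O3 (M=101.961): mol = 0.30316; Al = 0.60632, O = 0.90948.
SiO2 (M=60.083): mol = 0.85698; Si = 0.85698, O = 1.71396.
ΣO = 2.92801; factor = 8/ΣO = 2.73223.
Ca apfu = 0.24003 × 2.73223 = 0.656.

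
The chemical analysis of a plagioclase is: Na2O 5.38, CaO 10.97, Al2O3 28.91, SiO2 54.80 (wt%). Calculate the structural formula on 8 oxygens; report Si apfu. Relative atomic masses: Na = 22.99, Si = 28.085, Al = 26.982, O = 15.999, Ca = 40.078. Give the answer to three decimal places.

2.467 Si apfu

5.38 wt% Na2O ÷ 61.979 g/mol = 0.08680 mol, giving 0.17360 Na and 0.08680 O.
10.97 wt% CaO ÷ 56.077 g/mol = 0.19562 mol, giving 0.19562 Ca and 0.19562 O.
28.91 wt% Al2O3 ÷ 101.961 g/mol = 0.28354 mol, giving 0.56708 Al and 0.85062 O.
54.80 wt% SiO2 ÷ 60.083 g/mol = 0.91207 mol, giving 0.91207 Si and 1.82414 O.
Oxygen sums to 2.95718; scaling by 8/2.95718 = 2.70528 puts the formula on 8 O.
Si: 0.91207 × 2.70528 = 2.467 atoms per formula unit.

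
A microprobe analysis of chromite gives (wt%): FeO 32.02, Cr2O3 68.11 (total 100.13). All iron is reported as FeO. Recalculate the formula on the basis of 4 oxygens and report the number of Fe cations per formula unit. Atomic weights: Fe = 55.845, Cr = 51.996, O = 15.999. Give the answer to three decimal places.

0.996 Fe apfu

32.02 wt% FeO ÷ 71.844 g/mol = 0.44569 mol, giving 0.44569 Fe and 0.44569 O.
68.11 wt% Cr2O3 ÷ 151.989 g/mol = 0.44812 mol, giving 0.89624 Cr and 1.34436 O.
Oxygen sums to 1.79005; scaling by 4/1.79005 = 2.23457 puts the formula on 4 O.
Fe: 0.44569 × 2.23457 = 0.996 atoms per formula unit.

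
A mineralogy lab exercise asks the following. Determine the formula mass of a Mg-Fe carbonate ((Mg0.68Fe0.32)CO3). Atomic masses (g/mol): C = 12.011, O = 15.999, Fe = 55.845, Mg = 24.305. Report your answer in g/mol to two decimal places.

Mg: 0.68 × 24.305 = 16.5274
Fe: 0.32 × 55.845 = 17.8704
C: 1 × 12.011 = 12.0110
O: 3 × 15.999 = 47.9970
Summing the contributions gives the formula mass.

94.41 g/mol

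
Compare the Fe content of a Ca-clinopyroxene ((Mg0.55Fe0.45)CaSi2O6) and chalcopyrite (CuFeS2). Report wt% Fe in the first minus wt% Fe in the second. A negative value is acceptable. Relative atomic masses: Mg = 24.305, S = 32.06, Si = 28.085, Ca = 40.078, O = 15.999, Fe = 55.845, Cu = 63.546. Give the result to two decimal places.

-19.54 percentage points

Fe in (Mg0.55Fe0.45)CaSi2O6: molar mass 230.740 g/mol; 0.45×55.845 = 25.130 g → 10.89 wt%.
Fe in CuFeS2: molar mass 183.511 g/mol; 1×55.845 = 55.845 g → 30.43 wt%.
Difference = 10.89 − 30.43 = -19.54 percentage points.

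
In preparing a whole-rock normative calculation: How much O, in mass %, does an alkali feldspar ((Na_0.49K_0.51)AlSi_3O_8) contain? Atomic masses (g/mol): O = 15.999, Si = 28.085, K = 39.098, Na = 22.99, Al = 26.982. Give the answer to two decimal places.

Formula mass = 0.49·22.99 + 0.51·39.098 + 1·26.982 + 3·28.085 + 8·15.999 = 270.434 g/mol, of which 127.992 g is O.
So O makes up 127.992/270.434 = 0.4733 of the mass, i.e. 47.33%.

47.33 mass %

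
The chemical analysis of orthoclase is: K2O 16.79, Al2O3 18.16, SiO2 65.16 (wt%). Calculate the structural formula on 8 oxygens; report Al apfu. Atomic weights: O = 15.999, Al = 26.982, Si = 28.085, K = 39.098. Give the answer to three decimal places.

K2O: 16.79/94.195 = 0.17825 mol → 0.35650 mol K, 0.17825 mol O.
Al2O3: 18.16/101.961 = 0.17811 mol → 0.35622 mol Al, 0.53433 mol O.
SiO2: 65.16/60.083 = 1.08450 mol → 1.08450 mol Si, 2.16900 mol O.
Total oxygen = 2.88158 mol. Normalization factor = 8/2.88158 = 2.77625.
Al per 8 O = 0.35622 × 2.77625 = 0.989.

0.989 Al apfu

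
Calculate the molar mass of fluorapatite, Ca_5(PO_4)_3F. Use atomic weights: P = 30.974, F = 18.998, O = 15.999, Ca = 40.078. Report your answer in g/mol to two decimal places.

Ca: 5 × 40.078 = 200.3900
P: 3 × 30.974 = 92.9220
O: 12 × 15.999 = 191.9880
F: 1 × 18.998 = 18.9980
Summing the contributions gives the formula mass.

504.30 g/mol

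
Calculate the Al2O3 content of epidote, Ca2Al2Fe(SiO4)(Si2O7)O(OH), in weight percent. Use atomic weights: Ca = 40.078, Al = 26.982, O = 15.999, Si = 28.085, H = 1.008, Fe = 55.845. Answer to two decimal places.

Molar mass of Ca2Al2Fe(SiO4)(Si2O7)O(OH) = 2×40.078 + 2×26.982 + 1×55.845 + 3×28.085 + 13×15.999 + 1×1.008 = 483.215 g/mol.
Each formula unit contains 2 Al, equivalent to 2/2 = 1.0000 mol Al2O3.
M(Al2O3) = 2×26.982 + 3×15.999 = 101.961 g/mol.
Mass of Al2O3 per formula unit = 1.0000 × 101.961 = 101.961 g.
Al2O3 wt% = 101.961 / 483.215 × 100 = 21.10%.

21.10 wt%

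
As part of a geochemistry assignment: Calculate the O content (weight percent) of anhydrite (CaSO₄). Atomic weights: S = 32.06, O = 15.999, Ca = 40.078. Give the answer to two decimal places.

47.01 weight percent

Molar mass of CaSO₄: 1×40.078 + 1×32.06 + 4×15.999 = 136.134 g/mol.
Mass of O per formula unit: 4 × 15.999 = 63.996 g.
Weight fraction O = 63.996 / 136.134 = 0.4701.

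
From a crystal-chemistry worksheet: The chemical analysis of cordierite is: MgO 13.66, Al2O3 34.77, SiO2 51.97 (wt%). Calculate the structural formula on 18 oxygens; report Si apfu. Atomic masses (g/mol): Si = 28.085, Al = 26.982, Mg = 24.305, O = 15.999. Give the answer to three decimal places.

MgO: 13.66/40.304 = 0.33892 mol → 0.33892 mol Mg, 0.33892 mol O.
Al2O3: 34.77/101.961 = 0.34101 mol → 0.68202 mol Al, 1.02303 mol O.
SiO2: 51.97/60.083 = 0.86497 mol → 0.86497 mol Si, 1.72994 mol O.
Total oxygen = 3.09189 mol. Normalization factor = 18/3.09189 = 5.82168.
Si per 18 O = 0.86497 × 5.82168 = 5.036.

5.036 Si apfu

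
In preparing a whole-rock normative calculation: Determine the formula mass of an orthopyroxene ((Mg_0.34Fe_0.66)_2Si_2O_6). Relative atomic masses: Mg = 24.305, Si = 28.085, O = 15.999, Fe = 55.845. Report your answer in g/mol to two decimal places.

M = 0.68×24.305 + 1.32×55.845 + 2×28.085 + 6×15.999

242.41 g/mol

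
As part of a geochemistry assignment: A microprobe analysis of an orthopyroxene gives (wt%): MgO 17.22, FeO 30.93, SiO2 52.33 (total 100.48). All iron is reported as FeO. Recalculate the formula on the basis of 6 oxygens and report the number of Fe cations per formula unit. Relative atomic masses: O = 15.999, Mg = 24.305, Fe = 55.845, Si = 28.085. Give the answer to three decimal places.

MgO: 17.22/40.304 = 0.42725 mol → 0.42725 mol Mg, 0.42725 mol O.
FeO: 30.93/71.844 = 0.43052 mol → 0.43052 mol Fe, 0.43052 mol O.
SiO2: 52.33/60.083 = 0.87096 mol → 0.87096 mol Si, 1.74192 mol O.
Total oxygen = 2.59969 mol. Normalization factor = 6/2.59969 = 2.30797.
Fe per 6 O = 0.43052 × 2.30797 = 0.994.

0.994 Fe apfu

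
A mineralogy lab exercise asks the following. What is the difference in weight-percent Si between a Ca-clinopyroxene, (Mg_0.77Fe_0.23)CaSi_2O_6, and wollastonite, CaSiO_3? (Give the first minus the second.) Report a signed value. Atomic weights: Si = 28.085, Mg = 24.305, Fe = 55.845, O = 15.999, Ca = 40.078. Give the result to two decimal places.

0.92 percentage points

M((Mg_0.77Fe_0.23)CaSi_2O_6) = 223.801 g/mol, so wt% Si = 56.170/223.801 × 100 = 25.10%.
M(CaSiO_3) = 116.160 g/mol, so wt% Si = 28.085/116.160 × 100 = 24.18%.
25.10 − 24.18 = 0.92 pp.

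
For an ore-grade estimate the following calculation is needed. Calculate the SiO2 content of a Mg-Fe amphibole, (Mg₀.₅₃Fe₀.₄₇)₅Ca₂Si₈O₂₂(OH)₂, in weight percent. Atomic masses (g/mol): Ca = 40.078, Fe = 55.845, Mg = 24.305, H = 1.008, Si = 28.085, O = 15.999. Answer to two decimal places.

54.22 wt%

Molar mass of (Mg₀.₅₃Fe₀.₄₇)₅Ca₂Si₈O₂₂(OH)₂ = 2.65*24.305 + 2.35*55.845 + 2*40.078 + 8*28.085 + 24*15.999 + 2*1.008 = 886.472 g/mol.
Each formula unit contains 8 Si, equivalent to 8/1 = 8.0000 mol SiO2.
M(SiO2) = 1×28.085 + 2×15.999 = 60.083 g/mol.
Mass of SiO2 per formula unit = 8.0000 × 60.083 = 480.664 g.
SiO2 wt% = 480.664 / 886.472 × 100 = 54.22%.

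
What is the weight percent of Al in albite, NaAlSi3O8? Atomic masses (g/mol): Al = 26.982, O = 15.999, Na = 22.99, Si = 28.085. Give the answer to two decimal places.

Molar mass of NaAlSi3O8: 1×22.99 + 1×26.982 + 3×28.085 + 8×15.999 = 262.219 g/mol.
Mass of Al per formula unit: 1 × 26.982 = 26.982 g.
Weight fraction Al = 26.982 / 262.219 = 0.1029.

10.29 wt%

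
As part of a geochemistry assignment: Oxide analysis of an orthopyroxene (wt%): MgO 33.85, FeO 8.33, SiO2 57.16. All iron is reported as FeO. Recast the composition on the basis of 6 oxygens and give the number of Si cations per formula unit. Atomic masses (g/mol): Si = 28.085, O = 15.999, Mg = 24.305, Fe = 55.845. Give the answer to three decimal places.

MgO (M=40.304): mol = 0.83987; Mg = 0.83987, O = 0.83987.
FeO (M=71.844): mol = 0.11595; Fe = 0.11595, O = 0.11595.
SiO2 (M=60.083): mol = 0.95135; Si = 0.95135, O = 1.90270.
ΣO = 2.85852; factor = 6/ΣO = 2.09899.
Si apfu = 0.95135 × 2.09899 = 1.997.

1.997 Si apfu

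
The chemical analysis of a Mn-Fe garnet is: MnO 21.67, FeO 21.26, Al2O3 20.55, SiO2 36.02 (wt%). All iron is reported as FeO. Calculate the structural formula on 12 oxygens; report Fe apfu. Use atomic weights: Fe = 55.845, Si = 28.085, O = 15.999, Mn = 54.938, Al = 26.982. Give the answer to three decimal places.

1.476 Fe apfu

21.67 wt% MnO ÷ 70.937 g/mol = 0.30548 mol, giving 0.30548 Mn and 0.30548 O.
21.26 wt% FeO ÷ 71.844 g/mol = 0.29592 mol, giving 0.29592 Fe and 0.29592 O.
20.55 wt% Al2O3 ÷ 101.961 g/mol = 0.20155 mol, giving 0.40310 Al and 0.60465 O.
36.02 wt% SiO2 ÷ 60.083 g/mol = 0.59950 mol, giving 0.59950 Si and 1.19900 O.
Oxygen sums to 2.40505; scaling by 12/2.40505 = 4.98950 puts the formula on 12 O.
Fe: 0.29592 × 4.98950 = 1.476 atoms per formula unit.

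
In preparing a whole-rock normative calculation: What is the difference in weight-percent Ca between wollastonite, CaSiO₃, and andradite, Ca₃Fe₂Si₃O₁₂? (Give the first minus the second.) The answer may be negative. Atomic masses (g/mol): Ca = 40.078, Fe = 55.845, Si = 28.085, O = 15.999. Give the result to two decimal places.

10.84 percentage points

Ca in CaSiO₃: molar mass 116.160 g/mol; 1×40.078 = 40.078 g → 34.50 wt%.
Ca in Ca₃Fe₂Si₃O₁₂: molar mass 508.167 g/mol; 3×40.078 = 120.234 g → 23.66 wt%.
Difference = 34.50 − 23.66 = 10.84 percentage points.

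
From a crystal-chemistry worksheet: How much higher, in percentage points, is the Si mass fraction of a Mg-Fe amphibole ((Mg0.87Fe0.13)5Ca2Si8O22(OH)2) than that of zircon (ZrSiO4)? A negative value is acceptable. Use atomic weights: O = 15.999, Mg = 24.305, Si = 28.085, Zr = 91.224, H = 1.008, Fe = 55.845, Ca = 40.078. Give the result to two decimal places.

First mineral: 224.680 g Si in 832.854 g formula = 26.98 wt% Si.
Second mineral: 28.085 g Si in 183.305 g formula = 15.32 wt% Si.
26.98% − 15.32% gives a difference of 11.66 percentage points.

11.66 percentage points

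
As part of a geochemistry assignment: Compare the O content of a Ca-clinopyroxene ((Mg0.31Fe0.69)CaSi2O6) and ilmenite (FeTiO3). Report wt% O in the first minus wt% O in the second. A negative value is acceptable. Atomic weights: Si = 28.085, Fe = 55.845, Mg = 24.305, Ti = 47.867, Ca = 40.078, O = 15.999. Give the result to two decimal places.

8.64 percentage points

O in (Mg0.31Fe0.69)CaSi2O6: molar mass 238.310 g/mol; 6×15.999 = 95.994 g → 40.28 wt%.
O in FeTiO3: molar mass 151.709 g/mol; 3×15.999 = 47.997 g → 31.64 wt%.
Difference = 40.28 − 31.64 = 8.64 percentage points.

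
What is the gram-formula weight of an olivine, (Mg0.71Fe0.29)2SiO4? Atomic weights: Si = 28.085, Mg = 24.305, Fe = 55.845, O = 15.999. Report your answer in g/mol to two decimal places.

158.98 g/mol

The formula mass is the sum 1.42(24.305) + 0.58(55.845) + 1(28.085) + 4(15.999).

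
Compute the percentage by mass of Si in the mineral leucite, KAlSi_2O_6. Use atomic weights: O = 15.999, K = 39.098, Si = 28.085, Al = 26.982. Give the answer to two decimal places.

25.74 wt%

Formula mass = 1*39.098 + 1*26.982 + 2*28.085 + 6*15.999 = 218.244 g/mol, of which 56.170 g is Si.
So Si makes up 56.170/218.244 = 0.2574 of the mass, i.e. 25.74%.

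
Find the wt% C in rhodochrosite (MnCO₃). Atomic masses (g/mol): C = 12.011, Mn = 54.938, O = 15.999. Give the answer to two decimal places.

10.45 wt%

Molar mass of MnCO₃: 1*54.938 + 1*12.011 + 3*15.999 = 114.946 g/mol.
Mass of C per formula unit: 1 × 12.011 = 12.011 g.
Weight fraction C = 12.011 / 114.946 = 0.1045.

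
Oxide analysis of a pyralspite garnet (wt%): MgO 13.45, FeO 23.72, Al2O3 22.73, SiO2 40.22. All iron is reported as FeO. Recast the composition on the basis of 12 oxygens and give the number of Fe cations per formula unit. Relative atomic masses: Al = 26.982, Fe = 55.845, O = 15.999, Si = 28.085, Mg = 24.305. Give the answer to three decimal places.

1.483 Fe apfu

MgO: 13.45/40.304 = 0.33371 mol → 0.33371 mol Mg, 0.33371 mol O.
FeO: 23.72/71.844 = 0.33016 mol → 0.33016 mol Fe, 0.33016 mol O.
Al2O3: 22.73/101.961 = 0.22293 mol → 0.44586 mol Al, 0.66879 mol O.
SiO2: 40.22/60.083 = 0.66941 mol → 0.66941 mol Si, 1.33882 mol O.
Total oxygen = 2.67148 mol. Normalization factor = 12/2.67148 = 4.49189.
Fe per 12 O = 0.33016 × 4.49189 = 1.483.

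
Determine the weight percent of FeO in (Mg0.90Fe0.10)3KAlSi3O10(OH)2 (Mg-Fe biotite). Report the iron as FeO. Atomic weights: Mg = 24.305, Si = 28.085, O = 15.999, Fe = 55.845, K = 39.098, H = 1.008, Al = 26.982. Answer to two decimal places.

Molar mass of (Mg0.90Fe0.10)3KAlSi3O10(OH)2 = 2.70×24.305 + 0.30×55.845 + 1×39.098 + 1×26.982 + 3×28.085 + 12×15.999 + 2×1.008 = 426.716 g/mol.
Each formula unit contains 0.30 Fe, equivalent to 0.30/1 = 0.3000 mol FeO.
M(FeO) = 1×55.845 + 1×15.999 = 71.844 g/mol.
Mass of FeO per formula unit = 0.3000 × 71.844 = 21.553 g.
FeO wt% = 21.553 / 426.716 × 100 = 5.05%.

5.05 wt%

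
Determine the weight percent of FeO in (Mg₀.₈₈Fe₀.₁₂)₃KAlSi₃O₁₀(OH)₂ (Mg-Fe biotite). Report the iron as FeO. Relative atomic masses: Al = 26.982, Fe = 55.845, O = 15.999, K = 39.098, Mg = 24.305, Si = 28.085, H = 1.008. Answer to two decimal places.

6.03 wt%

Molar mass of (Mg₀.₈₈Fe₀.₁₂)₃KAlSi₃O₁₀(OH)₂ = 2.64×24.305 + 0.36×55.845 + 1×39.098 + 1×26.982 + 3×28.085 + 12×15.999 + 2×1.008 = 428.608 g/mol.
Each formula unit contains 0.36 Fe, equivalent to 0.36/1 = 0.3600 mol FeO.
M(FeO) = 1×55.845 + 1×15.999 = 71.844 g/mol.
Mass of FeO per formula unit = 0.3600 × 71.844 = 25.864 g.
FeO wt% = 25.864 / 428.608 × 100 = 6.03%.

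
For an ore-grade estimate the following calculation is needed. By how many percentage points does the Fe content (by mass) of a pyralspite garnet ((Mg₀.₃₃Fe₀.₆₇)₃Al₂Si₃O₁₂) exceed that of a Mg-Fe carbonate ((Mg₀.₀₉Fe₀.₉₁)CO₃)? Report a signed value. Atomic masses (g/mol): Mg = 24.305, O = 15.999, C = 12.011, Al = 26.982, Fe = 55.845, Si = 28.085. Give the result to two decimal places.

-20.91 percentage points

Fe in (Mg₀.₃₃Fe₀.₆₇)₃Al₂Si₃O₁₂: molar mass 466.517 g/mol; 2.01×55.845 = 112.248 g → 24.06 wt%.
Fe in (Mg₀.₀₉Fe₀.₉₁)CO₃: molar mass 113.014 g/mol; 0.91×55.845 = 50.819 g → 44.97 wt%.
Difference = 24.06 − 44.97 = -20.91 percentage points.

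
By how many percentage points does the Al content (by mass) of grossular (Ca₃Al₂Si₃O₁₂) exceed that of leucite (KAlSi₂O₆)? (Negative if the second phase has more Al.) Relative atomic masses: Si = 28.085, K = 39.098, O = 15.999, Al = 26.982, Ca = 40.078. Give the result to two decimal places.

M(Ca₃Al₂Si₃O₁₂) = 450.441 g/mol, so wt% Al = 53.964/450.441 × 100 = 11.98%.
M(KAlSi₂O₆) = 218.244 g/mol, so wt% Al = 26.982/218.244 × 100 = 12.36%.
11.98 − 12.36 = -0.38 pp.

-0.38 percentage points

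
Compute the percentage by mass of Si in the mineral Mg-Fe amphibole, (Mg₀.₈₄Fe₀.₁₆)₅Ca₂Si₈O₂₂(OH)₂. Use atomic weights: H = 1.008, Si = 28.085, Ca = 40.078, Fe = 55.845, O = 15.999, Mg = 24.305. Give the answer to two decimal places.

M((Mg₀.₈₄Fe₀.₁₆)₅Ca₂Si₈O₂₂(OH)₂) = 837.585 g/mol.
Si contributes 8 × 28.085 = 224.680 g per mole.
224.680/837.585 = 0.2682 → 26.82%.

26.82 weight percent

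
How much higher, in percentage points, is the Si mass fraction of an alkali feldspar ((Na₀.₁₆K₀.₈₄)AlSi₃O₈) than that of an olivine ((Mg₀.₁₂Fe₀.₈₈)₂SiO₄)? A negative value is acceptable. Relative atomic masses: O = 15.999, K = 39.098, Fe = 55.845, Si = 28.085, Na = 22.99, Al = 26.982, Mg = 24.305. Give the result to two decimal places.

First mineral: 84.255 g Si in 275.750 g formula = 30.55 wt% Si.
Second mineral: 28.085 g Si in 196.201 g formula = 14.31 wt% Si.
30.55% − 14.31% gives a difference of 16.24 percentage points.

16.24 percentage points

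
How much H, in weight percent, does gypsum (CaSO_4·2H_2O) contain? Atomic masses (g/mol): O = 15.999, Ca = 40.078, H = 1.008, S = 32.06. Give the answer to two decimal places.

Molar mass of CaSO_4·2H_2O: 1*40.078 + 1*32.06 + 6*15.999 + 4*1.008 = 172.164 g/mol.
Mass of H per formula unit: 4 × 1.008 = 4.032 g.
Weight fraction H = 4.032 / 172.164 = 0.0234.

2.34 weight percent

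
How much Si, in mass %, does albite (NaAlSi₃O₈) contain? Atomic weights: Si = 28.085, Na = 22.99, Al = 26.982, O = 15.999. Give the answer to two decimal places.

Formula mass = 1·22.99 + 1·26.982 + 3·28.085 + 8·15.999 = 262.219 g/mol, of which 84.255 g is Si.
So Si makes up 84.255/262.219 = 0.3213 of the mass, i.e. 32.13%.

32.13 mass %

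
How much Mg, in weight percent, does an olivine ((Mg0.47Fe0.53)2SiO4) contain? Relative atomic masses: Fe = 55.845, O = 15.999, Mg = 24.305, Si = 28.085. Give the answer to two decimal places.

13.12 weight percent

M((Mg0.47Fe0.53)2SiO4) = 174.123 g/mol.
Mg contributes 0.94 × 24.305 = 22.847 g per mole.
22.847/174.123 = 0.1312 → 13.12%.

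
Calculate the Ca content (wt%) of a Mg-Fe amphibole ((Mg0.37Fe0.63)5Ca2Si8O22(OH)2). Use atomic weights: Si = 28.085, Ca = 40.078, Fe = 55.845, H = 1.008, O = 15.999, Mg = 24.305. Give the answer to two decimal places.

8.79 wt%

Molar mass of (Mg0.37Fe0.63)5Ca2Si8O22(OH)2: 1.85*24.305 + 3.15*55.845 + 2*40.078 + 8*28.085 + 24*15.999 + 2*1.008 = 911.704 g/mol.
Mass of Ca per formula unit: 2 × 40.078 = 80.156 g.
Weight fraction Ca = 80.156 / 911.704 = 0.0879.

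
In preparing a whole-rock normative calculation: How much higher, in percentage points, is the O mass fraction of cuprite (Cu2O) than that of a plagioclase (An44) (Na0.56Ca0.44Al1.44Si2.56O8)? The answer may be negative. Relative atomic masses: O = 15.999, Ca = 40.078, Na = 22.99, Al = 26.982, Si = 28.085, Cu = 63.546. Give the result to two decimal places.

-36.36 percentage points

First mineral: 15.999 g O in 143.091 g formula = 11.18 wt% O.
Second mineral: 127.992 g O in 269.252 g formula = 47.54 wt% O.
11.18% − 47.54% gives a difference of -36.36 percentage points.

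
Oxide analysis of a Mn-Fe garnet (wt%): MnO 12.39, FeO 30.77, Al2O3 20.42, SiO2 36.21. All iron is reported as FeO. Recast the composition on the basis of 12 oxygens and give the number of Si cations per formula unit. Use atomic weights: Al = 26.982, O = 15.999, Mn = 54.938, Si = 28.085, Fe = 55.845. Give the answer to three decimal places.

3.002 Si apfu

MnO: 12.39/70.937 = 0.17466 mol → 0.17466 mol Mn, 0.17466 mol O.
FeO: 30.77/71.844 = 0.42829 mol → 0.42829 mol Fe, 0.42829 mol O.
Al2O3: 20.42/101.961 = 0.20027 mol → 0.40054 mol Al, 0.60081 mol O.
SiO2: 36.21/60.083 = 0.60267 mol → 0.60267 mol Si, 1.20534 mol O.
Total oxygen = 2.40910 mol. Normalization factor = 12/2.40910 = 4.98111.
Si per 12 O = 0.60267 × 4.98111 = 3.002.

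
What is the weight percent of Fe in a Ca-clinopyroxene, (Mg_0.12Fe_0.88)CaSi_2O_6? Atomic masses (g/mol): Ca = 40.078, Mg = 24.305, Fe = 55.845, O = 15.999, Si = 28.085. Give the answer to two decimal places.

M((Mg_0.12Fe_0.88)CaSi_2O_6) = 244.302 g/mol.
Fe contributes 0.88 × 55.845 = 49.144 g per mole.
49.144/244.302 = 0.2012 → 20.12%.

20.12 mass %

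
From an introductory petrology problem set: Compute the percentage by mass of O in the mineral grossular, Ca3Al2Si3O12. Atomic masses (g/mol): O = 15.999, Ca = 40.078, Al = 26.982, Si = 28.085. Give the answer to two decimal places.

42.62 weight percent

Formula mass = 3*40.078 + 2*26.982 + 3*28.085 + 12*15.999 = 450.441 g/mol, of which 191.988 g is O.
So O makes up 191.988/450.441 = 0.4262 of the mass, i.e. 42.62%.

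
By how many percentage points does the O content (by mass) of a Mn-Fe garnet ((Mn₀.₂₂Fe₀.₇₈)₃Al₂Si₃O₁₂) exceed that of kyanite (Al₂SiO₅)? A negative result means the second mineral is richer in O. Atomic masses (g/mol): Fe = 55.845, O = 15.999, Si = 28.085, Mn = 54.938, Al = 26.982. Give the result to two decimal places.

M((Mn₀.₂₂Fe₀.₇₈)₃Al₂Si₃O₁₂) = 497.143 g/mol, so wt% O = 191.988/497.143 × 100 = 38.62%.
M(Al₂SiO₅) = 162.044 g/mol, so wt% O = 79.995/162.044 × 100 = 49.37%.
38.62 − 49.37 = -10.75 pp.

-10.75 percentage points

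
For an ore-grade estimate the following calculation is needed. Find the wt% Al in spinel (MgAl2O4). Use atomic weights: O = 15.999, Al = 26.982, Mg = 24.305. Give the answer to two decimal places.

Formula mass = 1*24.305 + 2*26.982 + 4*15.999 = 142.265 g/mol, of which 53.964 g is Al.
So Al makes up 53.964/142.265 = 0.3793 of the mass, i.e. 37.93%.

37.93 mass %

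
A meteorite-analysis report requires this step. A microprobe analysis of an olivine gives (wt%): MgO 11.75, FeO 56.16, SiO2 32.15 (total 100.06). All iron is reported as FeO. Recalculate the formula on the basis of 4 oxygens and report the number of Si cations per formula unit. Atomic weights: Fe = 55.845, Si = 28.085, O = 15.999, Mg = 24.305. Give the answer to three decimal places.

MgO: 11.75/40.304 = 0.29153 mol → 0.29153 mol Mg, 0.29153 mol O.
FeO: 56.16/71.844 = 0.78169 mol → 0.78169 mol Fe, 0.78169 mol O.
SiO2: 32.15/60.083 = 0.53509 mol → 0.53509 mol Si, 1.07018 mol O.
Total oxygen = 2.14340 mol. Normalization factor = 4/2.14340 = 1.86619.
Si per 4 O = 0.53509 × 1.86619 = 0.999.

0.999 Si apfu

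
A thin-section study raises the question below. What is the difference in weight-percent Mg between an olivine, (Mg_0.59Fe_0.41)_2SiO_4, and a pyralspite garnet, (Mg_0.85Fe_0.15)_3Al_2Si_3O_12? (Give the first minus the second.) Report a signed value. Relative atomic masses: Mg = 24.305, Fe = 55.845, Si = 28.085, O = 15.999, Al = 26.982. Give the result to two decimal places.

Mg in (Mg_0.59Fe_0.41)_2SiO_4: molar mass 166.554 g/mol; 1.18×24.305 = 28.680 g → 17.22 wt%.
Mg in (Mg_0.85Fe_0.15)_3Al_2Si_3O_12: molar mass 417.315 g/mol; 2.55×24.305 = 61.978 g → 14.85 wt%.
Difference = 17.22 − 14.85 = 2.37 percentage points.

2.37 percentage points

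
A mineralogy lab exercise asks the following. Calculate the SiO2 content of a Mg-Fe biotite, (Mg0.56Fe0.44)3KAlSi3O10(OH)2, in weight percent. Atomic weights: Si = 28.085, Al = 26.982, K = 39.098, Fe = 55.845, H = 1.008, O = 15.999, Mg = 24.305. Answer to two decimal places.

39.28 wt%

Molar mass of (Mg0.56Fe0.44)3KAlSi3O10(OH)2 = 1.68·24.305 + 1.32·55.845 + 1·39.098 + 1·26.982 + 3·28.085 + 12·15.999 + 2·1.008 = 458.887 g/mol.
Each formula unit contains 3 Si, equivalent to 3/1 = 3.0000 mol SiO2.
M(SiO2) = 1×28.085 + 2×15.999 = 60.083 g/mol.
Mass of SiO2 per formula unit = 3.0000 × 60.083 = 180.249 g.
SiO2 wt% = 180.249 / 458.887 × 100 = 39.28%.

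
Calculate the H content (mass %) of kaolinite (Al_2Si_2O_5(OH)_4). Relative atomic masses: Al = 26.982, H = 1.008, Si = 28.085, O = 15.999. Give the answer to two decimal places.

1.56 mass %

Molar mass of Al_2Si_2O_5(OH)_4: 2*26.982 + 2*28.085 + 9*15.999 + 4*1.008 = 258.157 g/mol.
Mass of H per formula unit: 4 × 1.008 = 4.032 g.
Weight fraction H = 4.032 / 258.157 = 0.0156.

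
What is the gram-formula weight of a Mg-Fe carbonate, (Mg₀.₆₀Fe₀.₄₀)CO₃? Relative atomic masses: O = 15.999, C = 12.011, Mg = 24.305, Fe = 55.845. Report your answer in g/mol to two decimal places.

Mg: 0.60 × 24.305 = 14.5830
Fe: 0.40 × 55.845 = 22.3380
C: 1 × 12.011 = 12.0110
O: 3 × 15.999 = 47.9970
Summing the contributions gives the formula mass.

96.93 g/mol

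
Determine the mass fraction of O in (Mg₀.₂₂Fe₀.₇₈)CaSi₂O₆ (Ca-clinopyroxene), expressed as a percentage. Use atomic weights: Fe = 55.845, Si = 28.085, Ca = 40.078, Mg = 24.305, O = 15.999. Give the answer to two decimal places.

39.81 weight percent

Molar mass of (Mg₀.₂₂Fe₀.₇₈)CaSi₂O₆: 0.22·24.305 + 0.78·55.845 + 1·40.078 + 2·28.085 + 6·15.999 = 241.148 g/mol.
Mass of O per formula unit: 6 × 15.999 = 95.994 g.
Weight fraction O = 95.994 / 241.148 = 0.3981.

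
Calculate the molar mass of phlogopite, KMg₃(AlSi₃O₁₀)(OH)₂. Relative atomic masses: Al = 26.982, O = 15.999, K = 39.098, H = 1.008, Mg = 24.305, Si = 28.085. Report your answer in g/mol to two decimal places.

417.25 g/mol

M = 1·39.098 + 3·24.305 + 1·26.982 + 3·28.085 + 12·15.999 + 2·1.008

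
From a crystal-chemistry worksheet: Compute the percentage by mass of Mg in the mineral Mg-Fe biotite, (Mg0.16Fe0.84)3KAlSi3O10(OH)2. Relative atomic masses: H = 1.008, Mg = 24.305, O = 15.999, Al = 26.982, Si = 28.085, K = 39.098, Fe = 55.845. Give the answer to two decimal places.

Molar mass of (Mg0.16Fe0.84)3KAlSi3O10(OH)2: 0.48·24.305 + 2.52·55.845 + 1·39.098 + 1·26.982 + 3·28.085 + 12·15.999 + 2·1.008 = 496.735 g/mol.
Mass of Mg per formula unit: 0.48 × 24.305 = 11.666 g.
Weight fraction Mg = 11.666 / 496.735 = 0.0235.

2.35 weight percent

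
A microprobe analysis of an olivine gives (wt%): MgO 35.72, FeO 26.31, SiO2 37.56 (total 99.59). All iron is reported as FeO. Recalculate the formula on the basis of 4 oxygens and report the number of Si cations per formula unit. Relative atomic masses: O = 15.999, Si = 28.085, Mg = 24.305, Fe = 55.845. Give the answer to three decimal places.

35.72 wt% MgO ÷ 40.304 g/mol = 0.88626 mol, giving 0.88626 Mg and 0.88626 O.
26.31 wt% FeO ÷ 71.844 g/mol = 0.36621 mol, giving 0.36621 Fe and 0.36621 O.
37.56 wt% SiO2 ÷ 60.083 g/mol = 0.62514 mol, giving 0.62514 Si and 1.25028 O.
Oxygen sums to 2.50275; scaling by 4/2.50275 = 1.59824 puts the formula on 4 O.
Si: 0.62514 × 1.59824 = 0.999 atoms per formula unit.

0.999 Si apfu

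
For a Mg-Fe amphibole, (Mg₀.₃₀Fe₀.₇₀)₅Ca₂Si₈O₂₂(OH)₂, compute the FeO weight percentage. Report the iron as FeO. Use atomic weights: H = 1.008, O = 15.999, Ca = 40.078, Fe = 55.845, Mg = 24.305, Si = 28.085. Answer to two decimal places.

M((Mg₀.₃₀Fe₀.₇₀)₅Ca₂Si₈O₂₂(OH)₂) = 922.743 g/mol; M(FeO) = 71.844 g/mol.
Moles FeO per formula unit = 3.50 Fe ÷ 1 = 3.5000.
FeO fraction = (3.5000 × 71.844) / 922.743 = 251.454/922.743 = 0.2725.

27.25 wt%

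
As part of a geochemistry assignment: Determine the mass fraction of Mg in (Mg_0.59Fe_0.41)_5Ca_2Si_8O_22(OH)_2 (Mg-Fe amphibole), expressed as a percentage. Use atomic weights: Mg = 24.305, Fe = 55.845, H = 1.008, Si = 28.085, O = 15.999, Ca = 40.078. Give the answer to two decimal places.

8.18 mass %

Molar mass of (Mg_0.59Fe_0.41)_5Ca_2Si_8O_22(OH)_2: 2.95*24.305 + 2.05*55.845 + 2*40.078 + 8*28.085 + 24*15.999 + 2*1.008 = 877.010 g/mol.
Mass of Mg per formula unit: 2.95 × 24.305 = 71.700 g.
Weight fraction Mg = 71.700 / 877.010 = 0.0818.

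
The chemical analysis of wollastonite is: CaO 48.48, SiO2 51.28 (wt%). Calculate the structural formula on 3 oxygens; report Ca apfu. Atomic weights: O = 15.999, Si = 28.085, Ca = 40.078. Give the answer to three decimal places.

1.009 Ca apfu

CaO: 48.48/56.077 = 0.86453 mol → 0.86453 mol Ca, 0.86453 mol O.
SiO2: 51.28/60.083 = 0.85349 mol → 0.85349 mol Si, 1.70698 mol O.
Total oxygen = 2.57151 mol. Normalization factor = 3/2.57151 = 1.16663.
Ca per 3 O = 0.86453 × 1.16663 = 1.009.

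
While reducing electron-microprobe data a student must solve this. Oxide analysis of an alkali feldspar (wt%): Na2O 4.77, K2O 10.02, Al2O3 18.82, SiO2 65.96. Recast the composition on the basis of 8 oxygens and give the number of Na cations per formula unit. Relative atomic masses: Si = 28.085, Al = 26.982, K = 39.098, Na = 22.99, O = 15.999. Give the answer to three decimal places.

4.77 wt% Na2O ÷ 61.979 g/mol = 0.07696 mol, giving 0.15392 Na and 0.07696 O.
10.02 wt% K2O ÷ 94.195 g/mol = 0.10638 mol, giving 0.21276 K and 0.10638 O.
18.82 wt% Al2O3 ÷ 101.961 g/mol = 0.18458 mol, giving 0.36916 Al and 0.55374 O.
65.96 wt% SiO2 ÷ 60.083 g/mol = 1.09781 mol, giving 1.09781 Si and 2.19562 O.
Oxygen sums to 2.93270; scaling by 8/2.93270 = 2.72786 puts the formula on 8 O.
Na: 0.15392 × 2.72786 = 0.420 atoms per formula unit.

0.420 Na apfu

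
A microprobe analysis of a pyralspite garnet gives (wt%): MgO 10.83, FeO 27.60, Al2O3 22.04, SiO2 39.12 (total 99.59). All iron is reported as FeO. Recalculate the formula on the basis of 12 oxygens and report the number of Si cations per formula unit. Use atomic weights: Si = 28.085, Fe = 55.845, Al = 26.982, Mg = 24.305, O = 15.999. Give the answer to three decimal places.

10.83 wt% MgO ÷ 40.304 g/mol = 0.26871 mol, giving 0.26871 Mg and 0.26871 O.
27.60 wt% FeO ÷ 71.844 g/mol = 0.38417 mol, giving 0.38417 Fe and 0.38417 O.
22.04 wt% Al2O3 ÷ 101.961 g/mol = 0.21616 mol, giving 0.43232 Al and 0.64848 O.
39.12 wt% SiO2 ÷ 60.083 g/mol = 0.65110 mol, giving 0.65110 Si and 1.30220 O.
Oxygen sums to 2.60356; scaling by 12/2.60356 = 4.60907 puts the formula on 12 O.
Si: 0.65110 × 4.60907 = 3.001 atoms per formula unit.

3.001 Si apfu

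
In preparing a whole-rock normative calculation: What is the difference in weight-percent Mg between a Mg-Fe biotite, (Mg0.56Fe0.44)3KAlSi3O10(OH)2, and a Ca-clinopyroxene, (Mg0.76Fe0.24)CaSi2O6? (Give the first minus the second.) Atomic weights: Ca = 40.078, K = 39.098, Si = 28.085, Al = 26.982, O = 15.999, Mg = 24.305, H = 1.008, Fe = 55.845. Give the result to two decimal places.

0.66 percentage points

First mineral: 40.832 g Mg in 458.887 g formula = 8.90 wt% Mg.
Second mineral: 18.472 g Mg in 224.117 g formula = 8.24 wt% Mg.
8.90% − 8.24% gives a difference of 0.66 percentage points.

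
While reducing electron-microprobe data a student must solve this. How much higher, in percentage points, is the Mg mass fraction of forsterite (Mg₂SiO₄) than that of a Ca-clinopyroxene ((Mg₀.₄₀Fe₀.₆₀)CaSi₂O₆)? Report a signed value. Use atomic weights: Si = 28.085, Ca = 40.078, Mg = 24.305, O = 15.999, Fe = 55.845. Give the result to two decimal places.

Mg in Mg₂SiO₄: molar mass 140.691 g/mol; 2×24.305 = 48.610 g → 34.55 wt%.
Mg in (Mg₀.₄₀Fe₀.₆₀)CaSi₂O₆: molar mass 235.471 g/mol; 0.40×24.305 = 9.722 g → 4.13 wt%.
Difference = 34.55 − 4.13 = 30.42 percentage points.

30.42 percentage points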